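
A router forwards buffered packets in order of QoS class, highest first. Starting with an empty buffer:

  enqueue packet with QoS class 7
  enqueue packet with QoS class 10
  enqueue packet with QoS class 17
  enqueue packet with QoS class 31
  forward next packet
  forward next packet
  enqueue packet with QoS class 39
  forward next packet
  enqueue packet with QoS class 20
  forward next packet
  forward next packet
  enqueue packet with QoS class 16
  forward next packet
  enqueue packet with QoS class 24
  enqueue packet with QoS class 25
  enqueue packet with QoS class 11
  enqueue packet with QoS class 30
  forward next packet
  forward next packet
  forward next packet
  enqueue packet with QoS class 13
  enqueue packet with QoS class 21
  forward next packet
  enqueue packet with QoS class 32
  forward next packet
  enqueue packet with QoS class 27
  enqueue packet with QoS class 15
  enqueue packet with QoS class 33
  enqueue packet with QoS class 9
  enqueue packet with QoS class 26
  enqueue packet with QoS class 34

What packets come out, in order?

insert 7 → {7}
insert 10 → {10, 7}
insert 17 → {17, 10, 7}
insert 31 → {31, 17, 10, 7}
forward next packet → 31; now {17, 10, 7}
forward next packet → 17; now {10, 7}
insert 39 → {39, 10, 7}
forward next packet → 39; now {10, 7}
insert 20 → {20, 10, 7}
forward next packet → 20; now {10, 7}
forward next packet → 10; now {7}
insert 16 → {16, 7}
forward next packet → 16; now {7}
insert 24 → {24, 7}
insert 25 → {25, 24, 7}
insert 11 → {25, 24, 11, 7}
insert 30 → {30, 25, 24, 11, 7}
forward next packet → 30; now {25, 24, 11, 7}
forward next packet → 25; now {24, 11, 7}
forward next packet → 24; now {11, 7}
insert 13 → {13, 11, 7}
insert 21 → {21, 13, 11, 7}
forward next packet → 21; now {13, 11, 7}
insert 32 → {32, 13, 11, 7}
forward next packet → 32; now {13, 11, 7}
insert 27 → {27, 13, 11, 7}
insert 15 → {27, 15, 13, 11, 7}
insert 33 → {33, 27, 15, 13, 11, 7}
insert 9 → {33, 27, 15, 13, 11, 9, 7}
insert 26 → {33, 27, 26, 15, 13, 11, 9, 7}
insert 34 → {34, 33, 27, 26, 15, 13, 11, 9, 7}

31, 17, 39, 20, 10, 16, 30, 25, 24, 21, 32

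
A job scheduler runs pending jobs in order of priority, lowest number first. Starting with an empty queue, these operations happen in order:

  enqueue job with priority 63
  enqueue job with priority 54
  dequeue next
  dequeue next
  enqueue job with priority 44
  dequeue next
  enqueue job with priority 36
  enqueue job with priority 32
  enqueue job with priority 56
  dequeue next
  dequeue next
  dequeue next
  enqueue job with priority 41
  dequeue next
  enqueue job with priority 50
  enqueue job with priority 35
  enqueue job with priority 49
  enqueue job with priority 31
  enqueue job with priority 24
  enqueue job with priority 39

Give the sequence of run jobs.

54, 63, 44, 32, 36, 56, 41

insert 63 → {63}
insert 54 → {54, 63}
dequeue next → 54; now {63}
dequeue next → 63; now {}
insert 44 → {44}
dequeue next → 44; now {}
insert 36 → {36}
insert 32 → {32, 36}
insert 56 → {32, 36, 56}
dequeue next → 32; now {36, 56}
dequeue next → 36; now {56}
dequeue next → 56; now {}
insert 41 → {41}
dequeue next → 41; now {}
insert 50 → {50}
insert 35 → {35, 50}
insert 49 → {35, 49, 50}
insert 31 → {31, 35, 49, 50}
insert 24 → {24, 31, 35, 49, 50}
insert 39 → {24, 31, 35, 39, 49, 50}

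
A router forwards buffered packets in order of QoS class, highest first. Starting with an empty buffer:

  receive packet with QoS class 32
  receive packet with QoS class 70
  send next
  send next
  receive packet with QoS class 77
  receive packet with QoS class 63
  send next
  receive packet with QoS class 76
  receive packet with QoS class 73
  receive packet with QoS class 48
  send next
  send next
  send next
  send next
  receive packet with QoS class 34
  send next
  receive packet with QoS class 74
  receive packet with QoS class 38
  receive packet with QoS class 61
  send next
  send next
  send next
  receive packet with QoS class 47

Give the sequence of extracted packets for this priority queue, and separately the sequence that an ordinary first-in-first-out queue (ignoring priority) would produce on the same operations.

insert 32 → {32}
insert 70 → {70, 32}
send next → 70; now {32}
send next → 32; now {}
insert 77 → {77}
insert 63 → {77, 63}
send next → 77; now {63}
insert 76 → {76, 63}
insert 73 → {76, 73, 63}
insert 48 → {76, 73, 63, 48}
send next → 76; now {73, 63, 48}
send next → 73; now {63, 48}
send next → 63; now {48}
send next → 48; now {}
insert 34 → {34}
send next → 34; now {}
insert 74 → {74}
insert 38 → {74, 38}
insert 61 → {74, 61, 38}
send next → 74; now {61, 38}
send next → 61; now {38}
send next → 38; now {}
insert 47 → {47}

priority queue: 70, 32, 77, 76, 73, 63, 48, 34, 74, 61, 38; FIFO queue: [32, 70, 77, 63, 76, 73, 48, 34, 74, 38, 61]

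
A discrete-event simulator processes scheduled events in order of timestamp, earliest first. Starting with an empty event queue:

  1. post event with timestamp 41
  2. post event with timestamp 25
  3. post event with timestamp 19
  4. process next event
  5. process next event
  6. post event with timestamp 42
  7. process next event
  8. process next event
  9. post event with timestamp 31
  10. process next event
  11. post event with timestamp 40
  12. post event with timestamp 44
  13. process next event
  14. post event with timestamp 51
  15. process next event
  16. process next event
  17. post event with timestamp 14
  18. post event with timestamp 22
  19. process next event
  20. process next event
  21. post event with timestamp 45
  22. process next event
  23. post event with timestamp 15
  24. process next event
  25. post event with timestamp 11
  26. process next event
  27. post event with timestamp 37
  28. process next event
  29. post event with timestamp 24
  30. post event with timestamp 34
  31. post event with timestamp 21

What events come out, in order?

19, 25, 41, 42, 31, 40, 44, 51, 14, 22, 45, 15, 11, 37

insert 41 → {41}
insert 25 → {25, 41}
insert 19 → {19, 25, 41}
process next event → 19; now {25, 41}
process next event → 25; now {41}
insert 42 → {41, 42}
process next event → 41; now {42}
process next event → 42; now {}
insert 31 → {31}
process next event → 31; now {}
insert 40 → {40}
insert 44 → {40, 44}
process next event → 40; now {44}
insert 51 → {44, 51}
process next event → 44; now {51}
process next event → 51; now {}
insert 14 → {14}
insert 22 → {14, 22}
process next event → 14; now {22}
process next event → 22; now {}
insert 45 → {45}
process next event → 45; now {}
insert 15 → {15}
process next event → 15; now {}
insert 11 → {11}
process next event → 11; now {}
insert 37 → {37}
process next event → 37; now {}
insert 24 → {24}
insert 34 → {24, 34}
insert 21 → {21, 24, 34}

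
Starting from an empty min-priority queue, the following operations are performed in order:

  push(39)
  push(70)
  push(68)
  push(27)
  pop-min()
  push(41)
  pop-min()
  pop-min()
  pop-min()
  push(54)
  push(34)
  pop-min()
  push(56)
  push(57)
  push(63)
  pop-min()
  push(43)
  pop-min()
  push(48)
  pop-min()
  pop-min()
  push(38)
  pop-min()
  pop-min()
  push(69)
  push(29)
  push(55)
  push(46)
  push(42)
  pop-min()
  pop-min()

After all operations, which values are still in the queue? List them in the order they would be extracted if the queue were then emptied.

insert 39 → {39}
insert 70 → {39, 70}
insert 68 → {39, 68, 70}
insert 27 → {27, 39, 68, 70}
pop-min → 27; now {39, 68, 70}
insert 41 → {39, 41, 68, 70}
pop-min → 39; now {41, 68, 70}
pop-min → 41; now {68, 70}
pop-min → 68; now {70}
insert 54 → {54, 70}
insert 34 → {34, 54, 70}
pop-min → 34; now {54, 70}
insert 56 → {54, 56, 70}
insert 57 → {54, 56, 57, 70}
insert 63 → {54, 56, 57, 63, 70}
pop-min → 54; now {56, 57, 63, 70}
insert 43 → {43, 56, 57, 63, 70}
pop-min → 43; now {56, 57, 63, 70}
insert 48 → {48, 56, 57, 63, 70}
pop-min → 48; now {56, 57, 63, 70}
pop-min → 56; now {57, 63, 70}
insert 38 → {38, 57, 63, 70}
pop-min → 38; now {57, 63, 70}
pop-min → 57; now {63, 70}
insert 69 → {63, 69, 70}
insert 29 → {29, 63, 69, 70}
insert 55 → {29, 55, 63, 69, 70}
insert 46 → {29, 46, 55, 63, 69, 70}
insert 42 → {29, 42, 46, 55, 63, 69, 70}
pop-min → 29; now {42, 46, 55, 63, 69, 70}
pop-min → 42; now {46, 55, 63, 69, 70}

[46, 55, 63, 69, 70]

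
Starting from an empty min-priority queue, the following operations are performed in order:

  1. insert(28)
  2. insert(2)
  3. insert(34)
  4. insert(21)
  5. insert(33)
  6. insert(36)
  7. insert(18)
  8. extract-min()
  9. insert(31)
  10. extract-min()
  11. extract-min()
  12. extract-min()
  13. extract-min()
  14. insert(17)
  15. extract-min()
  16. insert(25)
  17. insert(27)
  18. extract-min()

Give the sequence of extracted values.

insert 28 → {28}
insert 2 → {2, 28}
insert 34 → {2, 28, 34}
insert 21 → {2, 21, 28, 34}
insert 33 → {2, 21, 28, 33, 34}
insert 36 → {2, 21, 28, 33, 34, 36}
insert 18 → {2, 18, 21, 28, 33, 34, 36}
extract-min → 2; now {18, 21, 28, 33, 34, 36}
insert 31 → {18, 21, 28, 31, 33, 34, 36}
extract-min → 18; now {21, 28, 31, 33, 34, 36}
extract-min → 21; now {28, 31, 33, 34, 36}
extract-min → 28; now {31, 33, 34, 36}
extract-min → 31; now {33, 34, 36}
insert 17 → {17, 33, 34, 36}
extract-min → 17; now {33, 34, 36}
insert 25 → {25, 33, 34, 36}
insert 27 → {25, 27, 33, 34, 36}
extract-min → 25; now {27, 33, 34, 36}

2 → 18 → 21 → 28 → 31 → 17 → 25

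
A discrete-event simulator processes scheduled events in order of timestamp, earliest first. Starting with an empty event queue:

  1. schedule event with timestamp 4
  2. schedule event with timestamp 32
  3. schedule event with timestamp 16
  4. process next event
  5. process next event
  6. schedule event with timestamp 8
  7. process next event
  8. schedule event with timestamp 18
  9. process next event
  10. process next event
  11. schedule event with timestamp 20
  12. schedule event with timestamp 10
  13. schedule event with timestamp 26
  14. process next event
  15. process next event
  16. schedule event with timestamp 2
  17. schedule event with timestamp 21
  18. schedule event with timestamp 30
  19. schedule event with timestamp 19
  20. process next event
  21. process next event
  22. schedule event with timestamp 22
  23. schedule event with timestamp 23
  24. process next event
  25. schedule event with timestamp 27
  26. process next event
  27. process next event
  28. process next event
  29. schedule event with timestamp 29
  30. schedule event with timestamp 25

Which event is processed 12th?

insert 4 → {4}
insert 32 → {4, 32}
insert 16 → {4, 16, 32}
process next event → 4; now {16, 32}
process next event → 16; now {32}
insert 8 → {8, 32}
process next event → 8; now {32}
insert 18 → {18, 32}
process next event → 18; now {32}
process next event → 32; now {}
insert 20 → {20}
insert 10 → {10, 20}
insert 26 → {10, 20, 26}
process next event → 10; now {20, 26}
process next event → 20; now {26}
insert 2 → {2, 26}
insert 21 → {2, 21, 26}
insert 30 → {2, 21, 26, 30}
insert 19 → {2, 19, 21, 26, 30}
process next event → 2; now {19, 21, 26, 30}
process next event → 19; now {21, 26, 30}
insert 22 → {21, 22, 26, 30}
insert 23 → {21, 22, 23, 26, 30}
process next event → 21; now {22, 23, 26, 30}
insert 27 → {22, 23, 26, 27, 30}
process next event → 22; now {23, 26, 27, 30}
process next event → 23; now {26, 27, 30}
process next event → 26; now {27, 30}
insert 29 → {27, 29, 30}
insert 25 → {25, 27, 29, 30}

23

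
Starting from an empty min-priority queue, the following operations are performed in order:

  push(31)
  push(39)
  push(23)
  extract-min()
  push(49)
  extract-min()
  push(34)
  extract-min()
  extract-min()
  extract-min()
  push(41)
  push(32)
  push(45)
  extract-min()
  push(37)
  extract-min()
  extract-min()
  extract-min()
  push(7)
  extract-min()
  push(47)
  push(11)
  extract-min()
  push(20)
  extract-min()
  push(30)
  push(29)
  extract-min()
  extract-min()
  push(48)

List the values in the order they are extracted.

insert 31 → {31}
insert 39 → {31, 39}
insert 23 → {23, 31, 39}
extract-min → 23; now {31, 39}
insert 49 → {31, 39, 49}
extract-min → 31; now {39, 49}
insert 34 → {34, 39, 49}
extract-min → 34; now {39, 49}
extract-min → 39; now {49}
extract-min → 49; now {}
insert 41 → {41}
insert 32 → {32, 41}
insert 45 → {32, 41, 45}
extract-min → 32; now {41, 45}
insert 37 → {37, 41, 45}
extract-min → 37; now {41, 45}
extract-min → 41; now {45}
extract-min → 45; now {}
insert 7 → {7}
extract-min → 7; now {}
insert 47 → {47}
insert 11 → {11, 47}
extract-min → 11; now {47}
insert 20 → {20, 47}
extract-min → 20; now {47}
insert 30 → {30, 47}
insert 29 → {29, 30, 47}
extract-min → 29; now {30, 47}
extract-min → 30; now {47}
insert 48 → {47, 48}

[23, 31, 34, 39, 49, 32, 37, 41, 45, 7, 11, 20, 29, 30]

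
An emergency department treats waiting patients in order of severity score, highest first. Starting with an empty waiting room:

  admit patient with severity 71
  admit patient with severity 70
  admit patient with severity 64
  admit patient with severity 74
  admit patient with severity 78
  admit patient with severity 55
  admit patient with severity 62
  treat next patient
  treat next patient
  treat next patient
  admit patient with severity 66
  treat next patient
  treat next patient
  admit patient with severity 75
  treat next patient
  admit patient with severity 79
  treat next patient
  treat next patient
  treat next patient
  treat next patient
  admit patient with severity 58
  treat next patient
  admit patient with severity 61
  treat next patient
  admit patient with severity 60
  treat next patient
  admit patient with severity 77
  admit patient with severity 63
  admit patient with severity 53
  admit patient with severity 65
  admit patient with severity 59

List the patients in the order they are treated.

[78, 74, 71, 70, 66, 75, 79, 64, 62, 55, 58, 61, 60]

insert 71 → {71}
insert 70 → {71, 70}
insert 64 → {71, 70, 64}
insert 74 → {74, 71, 70, 64}
insert 78 → {78, 74, 71, 70, 64}
insert 55 → {78, 74, 71, 70, 64, 55}
insert 62 → {78, 74, 71, 70, 64, 62, 55}
treat next patient → 78; now {74, 71, 70, 64, 62, 55}
treat next patient → 74; now {71, 70, 64, 62, 55}
treat next patient → 71; now {70, 64, 62, 55}
insert 66 → {70, 66, 64, 62, 55}
treat next patient → 70; now {66, 64, 62, 55}
treat next patient → 66; now {64, 62, 55}
insert 75 → {75, 64, 62, 55}
treat next patient → 75; now {64, 62, 55}
insert 79 → {79, 64, 62, 55}
treat next patient → 79; now {64, 62, 55}
treat next patient → 64; now {62, 55}
treat next patient → 62; now {55}
treat next patient → 55; now {}
insert 58 → {58}
treat next patient → 58; now {}
insert 61 → {61}
treat next patient → 61; now {}
insert 60 → {60}
treat next patient → 60; now {}
insert 77 → {77}
insert 63 → {77, 63}
insert 53 → {77, 63, 53}
insert 65 → {77, 65, 63, 53}
insert 59 → {77, 65, 63, 59, 53}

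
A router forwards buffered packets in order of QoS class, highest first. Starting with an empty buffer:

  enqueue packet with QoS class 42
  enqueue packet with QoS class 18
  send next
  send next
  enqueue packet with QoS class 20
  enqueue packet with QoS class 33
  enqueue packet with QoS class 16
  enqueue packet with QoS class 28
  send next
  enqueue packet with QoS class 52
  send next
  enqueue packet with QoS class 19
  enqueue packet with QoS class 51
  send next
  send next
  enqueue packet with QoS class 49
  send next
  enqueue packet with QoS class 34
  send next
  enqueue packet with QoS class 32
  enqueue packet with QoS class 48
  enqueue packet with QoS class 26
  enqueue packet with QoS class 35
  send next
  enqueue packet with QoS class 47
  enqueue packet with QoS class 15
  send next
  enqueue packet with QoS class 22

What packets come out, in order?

insert 42 → {42}
insert 18 → {42, 18}
send next → 42; now {18}
send next → 18; now {}
insert 20 → {20}
insert 33 → {33, 20}
insert 16 → {33, 20, 16}
insert 28 → {33, 28, 20, 16}
send next → 33; now {28, 20, 16}
insert 52 → {52, 28, 20, 16}
send next → 52; now {28, 20, 16}
insert 19 → {28, 20, 19, 16}
insert 51 → {51, 28, 20, 19, 16}
send next → 51; now {28, 20, 19, 16}
send next → 28; now {20, 19, 16}
insert 49 → {49, 20, 19, 16}
send next → 49; now {20, 19, 16}
insert 34 → {34, 20, 19, 16}
send next → 34; now {20, 19, 16}
insert 32 → {32, 20, 19, 16}
insert 48 → {48, 32, 20, 19, 16}
insert 26 → {48, 32, 26, 20, 19, 16}
insert 35 → {48, 35, 32, 26, 20, 19, 16}
send next → 48; now {35, 32, 26, 20, 19, 16}
insert 47 → {47, 35, 32, 26, 20, 19, 16}
insert 15 → {47, 35, 32, 26, 20, 19, 16, 15}
send next → 47; now {35, 32, 26, 20, 19, 16, 15}
insert 22 → {35, 32, 26, 22, 20, 19, 16, 15}

42, 18, 33, 52, 51, 28, 49, 34, 48, 47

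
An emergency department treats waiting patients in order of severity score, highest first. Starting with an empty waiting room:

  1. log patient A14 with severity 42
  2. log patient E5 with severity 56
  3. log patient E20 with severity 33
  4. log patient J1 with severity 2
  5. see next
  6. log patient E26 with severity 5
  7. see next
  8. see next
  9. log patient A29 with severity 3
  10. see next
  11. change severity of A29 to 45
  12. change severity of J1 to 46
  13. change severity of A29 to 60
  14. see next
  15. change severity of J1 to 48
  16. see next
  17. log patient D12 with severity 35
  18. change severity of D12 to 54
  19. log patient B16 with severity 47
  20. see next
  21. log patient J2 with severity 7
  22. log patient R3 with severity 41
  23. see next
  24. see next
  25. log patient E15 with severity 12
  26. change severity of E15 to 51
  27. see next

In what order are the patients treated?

add A14 (severity 42) → {A14:42}
add E5 (severity 56) → {E5:56, A14:42}
add E20 (severity 33) → {E5:56, A14:42, E20:33}
add J1 (severity 2) → {E5:56, A14:42, E20:33, J1:2}
see next → E5; now {A14:42, E20:33, J1:2}
add E26 (severity 5) → {A14:42, E20:33, E26:5, J1:2}
see next → A14; now {E20:33, E26:5, J1:2}
see next → E20; now {E26:5, J1:2}
add A29 (severity 3) → {E26:5, A29:3, J1:2}
see next → E26; now {A29:3, J1:2}
update A29 to severity 45 → {A29:45, J1:2}
update J1 to severity 46 → {J1:46, A29:45}
update A29 to severity 60 → {A29:60, J1:46}
see next → A29; now {J1:46}
update J1 to severity 48 → {J1:48}
see next → J1; now {}
add D12 (severity 35) → {D12:35}
update D12 to severity 54 → {D12:54}
add B16 (severity 47) → {D12:54, B16:47}
see next → D12; now {B16:47}
add J2 (severity 7) → {B16:47, J2:7}
add R3 (severity 41) → {B16:47, R3:41, J2:7}
see next → B16; now {R3:41, J2:7}
see next → R3; now {J2:7}
add E15 (severity 12) → {E15:12, J2:7}
update E15 to severity 51 → {E15:51, J2:7}
see next → E15; now {J2:7}

E5, A14, E20, E26, A29, J1, D12, B16, R3, E15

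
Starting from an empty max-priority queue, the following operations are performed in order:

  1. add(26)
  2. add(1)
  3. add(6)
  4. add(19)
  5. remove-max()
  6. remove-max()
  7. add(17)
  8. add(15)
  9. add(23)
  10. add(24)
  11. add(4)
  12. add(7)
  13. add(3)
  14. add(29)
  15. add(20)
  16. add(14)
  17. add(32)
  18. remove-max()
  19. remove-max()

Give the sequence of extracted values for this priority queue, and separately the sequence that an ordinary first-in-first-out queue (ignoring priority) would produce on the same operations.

priority queue: 26, 19, 32, 29; FIFO queue: 26, 1, 6, 19

insert 26 → {26}
insert 1 → {26, 1}
insert 6 → {26, 6, 1}
insert 19 → {26, 19, 6, 1}
remove-max → 26; now {19, 6, 1}
remove-max → 19; now {6, 1}
insert 17 → {17, 6, 1}
insert 15 → {17, 15, 6, 1}
insert 23 → {23, 17, 15, 6, 1}
insert 24 → {24, 23, 17, 15, 6, 1}
insert 4 → {24, 23, 17, 15, 6, 4, 1}
insert 7 → {24, 23, 17, 15, 7, 6, 4, 1}
insert 3 → {24, 23, 17, 15, 7, 6, 4, 3, 1}
insert 29 → {29, 24, 23, 17, 15, 7, 6, 4, 3, 1}
insert 20 → {29, 24, 23, 20, 17, 15, 7, 6, 4, 3, 1}
insert 14 → {29, 24, 23, 20, 17, 15, 14, 7, 6, 4, 3, 1}
insert 32 → {32, 29, 24, 23, 20, 17, 15, 14, 7, 6, 4, 3, 1}
remove-max → 32; now {29, 24, 23, 20, 17, 15, 14, 7, 6, 4, 3, 1}
remove-max → 29; now {24, 23, 20, 17, 15, 14, 7, 6, 4, 3, 1}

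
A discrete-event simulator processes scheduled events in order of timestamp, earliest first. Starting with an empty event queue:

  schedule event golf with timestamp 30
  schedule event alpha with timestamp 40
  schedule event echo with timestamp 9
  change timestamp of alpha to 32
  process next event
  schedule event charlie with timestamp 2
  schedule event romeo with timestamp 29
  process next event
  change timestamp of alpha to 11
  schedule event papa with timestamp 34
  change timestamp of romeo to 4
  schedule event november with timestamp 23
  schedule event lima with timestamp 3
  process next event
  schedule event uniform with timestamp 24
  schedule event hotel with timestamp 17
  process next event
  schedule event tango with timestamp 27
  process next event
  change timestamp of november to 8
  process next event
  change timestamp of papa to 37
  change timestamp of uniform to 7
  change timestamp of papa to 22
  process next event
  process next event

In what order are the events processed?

echo, charlie, lima, romeo, alpha, november, uniform, hotel

add golf (timestamp 30) → {golf:30}
add alpha (timestamp 40) → {golf:30, alpha:40}
add echo (timestamp 9) → {echo:9, golf:30, alpha:40}
update alpha to timestamp 32 → {echo:9, golf:30, alpha:32}
process next event → echo; now {golf:30, alpha:32}
add charlie (timestamp 2) → {charlie:2, golf:30, alpha:32}
add romeo (timestamp 29) → {charlie:2, romeo:29, golf:30, alpha:32}
process next event → charlie; now {romeo:29, golf:30, alpha:32}
update alpha to timestamp 11 → {alpha:11, romeo:29, golf:30}
add papa (timestamp 34) → {alpha:11, romeo:29, golf:30, papa:34}
update romeo to timestamp 4 → {romeo:4, alpha:11, golf:30, papa:34}
add november (timestamp 23) → {romeo:4, alpha:11, november:23, golf:30, papa:34}
add lima (timestamp 3) → {lima:3, romeo:4, alpha:11, november:23, golf:30, papa:34}
process next event → lima; now {romeo:4, alpha:11, november:23, golf:30, papa:34}
add uniform (timestamp 24) → {romeo:4, alpha:11, november:23, uniform:24, golf:30, papa:34}
add hotel (timestamp 17) → {romeo:4, alpha:11, hotel:17, november:23, uniform:24, golf:30, papa:34}
process next event → romeo; now {alpha:11, hotel:17, november:23, uniform:24, golf:30, papa:34}
add tango (timestamp 27) → {alpha:11, hotel:17, november:23, uniform:24, tango:27, golf:30, papa:34}
process next event → alpha; now {hotel:17, november:23, uniform:24, tango:27, golf:30, papa:34}
update november to timestamp 8 → {november:8, hotel:17, uniform:24, tango:27, golf:30, papa:34}
process next event → november; now {hotel:17, uniform:24, tango:27, golf:30, papa:34}
update papa to timestamp 37 → {hotel:17, uniform:24, tango:27, golf:30, papa:37}
update uniform to timestamp 7 → {uniform:7, hotel:17, tango:27, golf:30, papa:37}
update papa to timestamp 22 → {uniform:7, hotel:17, papa:22, tango:27, golf:30}
process next event → uniform; now {hotel:17, papa:22, tango:27, golf:30}
process next event → hotel; now {papa:22, tango:27, golf:30}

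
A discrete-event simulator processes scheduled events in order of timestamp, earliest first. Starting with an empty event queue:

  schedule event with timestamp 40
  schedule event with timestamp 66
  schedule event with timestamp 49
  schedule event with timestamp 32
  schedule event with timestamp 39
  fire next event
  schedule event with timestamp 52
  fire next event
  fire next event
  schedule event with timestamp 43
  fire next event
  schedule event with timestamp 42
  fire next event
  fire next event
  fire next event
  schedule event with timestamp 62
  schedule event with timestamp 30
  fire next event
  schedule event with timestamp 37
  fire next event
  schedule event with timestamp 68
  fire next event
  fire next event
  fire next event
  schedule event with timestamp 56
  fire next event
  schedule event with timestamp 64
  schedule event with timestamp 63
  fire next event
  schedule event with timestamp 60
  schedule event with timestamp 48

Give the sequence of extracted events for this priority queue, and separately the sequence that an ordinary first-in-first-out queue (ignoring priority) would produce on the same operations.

insert 40 → {40}
insert 66 → {40, 66}
insert 49 → {40, 49, 66}
insert 32 → {32, 40, 49, 66}
insert 39 → {32, 39, 40, 49, 66}
fire next event → 32; now {39, 40, 49, 66}
insert 52 → {39, 40, 49, 52, 66}
fire next event → 39; now {40, 49, 52, 66}
fire next event → 40; now {49, 52, 66}
insert 43 → {43, 49, 52, 66}
fire next event → 43; now {49, 52, 66}
insert 42 → {42, 49, 52, 66}
fire next event → 42; now {49, 52, 66}
fire next event → 49; now {52, 66}
fire next event → 52; now {66}
insert 62 → {62, 66}
insert 30 → {30, 62, 66}
fire next event → 30; now {62, 66}
insert 37 → {37, 62, 66}
fire next event → 37; now {62, 66}
insert 68 → {62, 66, 68}
fire next event → 62; now {66, 68}
fire next event → 66; now {68}
fire next event → 68; now {}
insert 56 → {56}
fire next event → 56; now {}
insert 64 → {64}
insert 63 → {63, 64}
fire next event → 63; now {64}
insert 60 → {60, 64}
insert 48 → {48, 60, 64}

priority queue: [32, 39, 40, 43, 42, 49, 52, 30, 37, 62, 66, 68, 56, 63]; FIFO queue: 40 → 66 → 49 → 32 → 39 → 52 → 43 → 42 → 62 → 30 → 37 → 68 → 56 → 64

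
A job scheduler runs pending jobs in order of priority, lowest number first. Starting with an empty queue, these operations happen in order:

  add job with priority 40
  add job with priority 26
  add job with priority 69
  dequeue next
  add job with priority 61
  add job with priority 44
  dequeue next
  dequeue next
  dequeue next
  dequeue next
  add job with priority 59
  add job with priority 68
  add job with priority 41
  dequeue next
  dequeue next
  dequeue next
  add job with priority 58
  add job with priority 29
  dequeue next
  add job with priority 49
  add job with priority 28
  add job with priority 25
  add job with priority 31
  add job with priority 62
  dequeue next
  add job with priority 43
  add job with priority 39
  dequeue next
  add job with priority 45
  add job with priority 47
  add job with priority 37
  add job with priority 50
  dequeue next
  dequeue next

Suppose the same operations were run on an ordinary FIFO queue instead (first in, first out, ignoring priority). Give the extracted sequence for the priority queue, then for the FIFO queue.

insert 40 → {40}
insert 26 → {26, 40}
insert 69 → {26, 40, 69}
dequeue next → 26; now {40, 69}
insert 61 → {40, 61, 69}
insert 44 → {40, 44, 61, 69}
dequeue next → 40; now {44, 61, 69}
dequeue next → 44; now {61, 69}
dequeue next → 61; now {69}
dequeue next → 69; now {}
insert 59 → {59}
insert 68 → {59, 68}
insert 41 → {41, 59, 68}
dequeue next → 41; now {59, 68}
dequeue next → 59; now {68}
dequeue next → 68; now {}
insert 58 → {58}
insert 29 → {29, 58}
dequeue next → 29; now {58}
insert 49 → {49, 58}
insert 28 → {28, 49, 58}
insert 25 → {25, 28, 49, 58}
insert 31 → {25, 28, 31, 49, 58}
insert 62 → {25, 28, 31, 49, 58, 62}
dequeue next → 25; now {28, 31, 49, 58, 62}
insert 43 → {28, 31, 43, 49, 58, 62}
insert 39 → {28, 31, 39, 43, 49, 58, 62}
dequeue next → 28; now {31, 39, 43, 49, 58, 62}
insert 45 → {31, 39, 43, 45, 49, 58, 62}
insert 47 → {31, 39, 43, 45, 47, 49, 58, 62}
insert 37 → {31, 37, 39, 43, 45, 47, 49, 58, 62}
insert 50 → {31, 37, 39, 43, 45, 47, 49, 50, 58, 62}
dequeue next → 31; now {37, 39, 43, 45, 47, 49, 50, 58, 62}
dequeue next → 37; now {39, 43, 45, 47, 49, 50, 58, 62}

priority queue: 26, 40, 44, 61, 69, 41, 59, 68, 29, 25, 28, 31, 37; FIFO queue: 40 → 26 → 69 → 61 → 44 → 59 → 68 → 41 → 58 → 29 → 49 → 28 → 25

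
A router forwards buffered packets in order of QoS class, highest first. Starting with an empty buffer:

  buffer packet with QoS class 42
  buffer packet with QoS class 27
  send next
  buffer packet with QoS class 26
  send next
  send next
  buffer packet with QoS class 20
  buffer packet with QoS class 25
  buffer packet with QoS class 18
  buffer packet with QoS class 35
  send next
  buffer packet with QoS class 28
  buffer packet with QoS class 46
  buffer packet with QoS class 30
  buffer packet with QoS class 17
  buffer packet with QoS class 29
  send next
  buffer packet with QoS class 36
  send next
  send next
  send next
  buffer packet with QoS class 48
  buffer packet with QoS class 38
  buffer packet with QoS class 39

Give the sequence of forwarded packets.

42, 27, 26, 35, 46, 36, 30, 29

insert 42 → {42}
insert 27 → {42, 27}
send next → 42; now {27}
insert 26 → {27, 26}
send next → 27; now {26}
send next → 26; now {}
insert 20 → {20}
insert 25 → {25, 20}
insert 18 → {25, 20, 18}
insert 35 → {35, 25, 20, 18}
send next → 35; now {25, 20, 18}
insert 28 → {28, 25, 20, 18}
insert 46 → {46, 28, 25, 20, 18}
insert 30 → {46, 30, 28, 25, 20, 18}
insert 17 → {46, 30, 28, 25, 20, 18, 17}
insert 29 → {46, 30, 29, 28, 25, 20, 18, 17}
send next → 46; now {30, 29, 28, 25, 20, 18, 17}
insert 36 → {36, 30, 29, 28, 25, 20, 18, 17}
send next → 36; now {30, 29, 28, 25, 20, 18, 17}
send next → 30; now {29, 28, 25, 20, 18, 17}
send next → 29; now {28, 25, 20, 18, 17}
insert 48 → {48, 28, 25, 20, 18, 17}
insert 38 → {48, 38, 28, 25, 20, 18, 17}
insert 39 → {48, 39, 38, 28, 25, 20, 18, 17}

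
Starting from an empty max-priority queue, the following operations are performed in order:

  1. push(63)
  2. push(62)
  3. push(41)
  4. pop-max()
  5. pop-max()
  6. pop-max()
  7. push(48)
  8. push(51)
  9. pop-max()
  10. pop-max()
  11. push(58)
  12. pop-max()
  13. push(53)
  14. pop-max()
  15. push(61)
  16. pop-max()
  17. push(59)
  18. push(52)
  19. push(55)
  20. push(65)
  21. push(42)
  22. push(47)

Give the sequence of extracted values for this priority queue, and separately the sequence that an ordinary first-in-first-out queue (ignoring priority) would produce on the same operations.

priority queue: [63, 62, 41, 51, 48, 58, 53, 61]; FIFO queue: 63 → 62 → 41 → 48 → 51 → 58 → 53 → 61

insert 63 → {63}
insert 62 → {63, 62}
insert 41 → {63, 62, 41}
pop-max → 63; now {62, 41}
pop-max → 62; now {41}
pop-max → 41; now {}
insert 48 → {48}
insert 51 → {51, 48}
pop-max → 51; now {48}
pop-max → 48; now {}
insert 58 → {58}
pop-max → 58; now {}
insert 53 → {53}
pop-max → 53; now {}
insert 61 → {61}
pop-max → 61; now {}
insert 59 → {59}
insert 52 → {59, 52}
insert 55 → {59, 55, 52}
insert 65 → {65, 59, 55, 52}
insert 42 → {65, 59, 55, 52, 42}
insert 47 → {65, 59, 55, 52, 47, 42}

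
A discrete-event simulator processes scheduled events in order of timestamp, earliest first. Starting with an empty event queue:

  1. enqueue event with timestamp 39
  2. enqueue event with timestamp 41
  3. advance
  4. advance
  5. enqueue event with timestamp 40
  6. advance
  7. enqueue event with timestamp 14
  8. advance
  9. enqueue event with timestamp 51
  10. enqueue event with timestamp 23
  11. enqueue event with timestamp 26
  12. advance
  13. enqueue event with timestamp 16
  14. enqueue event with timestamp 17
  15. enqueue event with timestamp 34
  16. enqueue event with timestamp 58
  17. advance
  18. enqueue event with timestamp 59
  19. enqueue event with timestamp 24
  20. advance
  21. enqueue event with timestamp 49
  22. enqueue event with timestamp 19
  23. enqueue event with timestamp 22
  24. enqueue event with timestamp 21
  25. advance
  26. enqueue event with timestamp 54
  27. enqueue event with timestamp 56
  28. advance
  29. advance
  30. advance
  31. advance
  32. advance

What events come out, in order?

insert 39 → {39}
insert 41 → {39, 41}
advance → 39; now {41}
advance → 41; now {}
insert 40 → {40}
advance → 40; now {}
insert 14 → {14}
advance → 14; now {}
insert 51 → {51}
insert 23 → {23, 51}
insert 26 → {23, 26, 51}
advance → 23; now {26, 51}
insert 16 → {16, 26, 51}
insert 17 → {16, 17, 26, 51}
insert 34 → {16, 17, 26, 34, 51}
insert 58 → {16, 17, 26, 34, 51, 58}
advance → 16; now {17, 26, 34, 51, 58}
insert 59 → {17, 26, 34, 51, 58, 59}
insert 24 → {17, 24, 26, 34, 51, 58, 59}
advance → 17; now {24, 26, 34, 51, 58, 59}
insert 49 → {24, 26, 34, 49, 51, 58, 59}
insert 19 → {19, 24, 26, 34, 49, 51, 58, 59}
insert 22 → {19, 22, 24, 26, 34, 49, 51, 58, 59}
insert 21 → {19, 21, 22, 24, 26, 34, 49, 51, 58, 59}
advance → 19; now {21, 22, 24, 26, 34, 49, 51, 58, 59}
insert 54 → {21, 22, 24, 26, 34, 49, 51, 54, 58, 59}
insert 56 → {21, 22, 24, 26, 34, 49, 51, 54, 56, 58, 59}
advance → 21; now {22, 24, 26, 34, 49, 51, 54, 56, 58, 59}
advance → 22; now {24, 26, 34, 49, 51, 54, 56, 58, 59}
advance → 24; now {26, 34, 49, 51, 54, 56, 58, 59}
advance → 26; now {34, 49, 51, 54, 56, 58, 59}
advance → 34; now {49, 51, 54, 56, 58, 59}

[39, 41, 40, 14, 23, 16, 17, 19, 21, 22, 24, 26, 34]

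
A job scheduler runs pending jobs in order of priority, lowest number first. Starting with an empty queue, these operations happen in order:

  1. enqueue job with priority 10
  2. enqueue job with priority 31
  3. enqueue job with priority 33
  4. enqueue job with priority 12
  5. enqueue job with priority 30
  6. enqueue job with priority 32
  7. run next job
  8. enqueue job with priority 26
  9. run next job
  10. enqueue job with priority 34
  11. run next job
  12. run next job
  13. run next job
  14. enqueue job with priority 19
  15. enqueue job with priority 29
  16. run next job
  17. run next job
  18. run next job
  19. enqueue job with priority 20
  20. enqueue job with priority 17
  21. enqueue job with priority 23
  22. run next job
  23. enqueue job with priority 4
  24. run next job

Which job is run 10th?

insert 10 → {10}
insert 31 → {10, 31}
insert 33 → {10, 31, 33}
insert 12 → {10, 12, 31, 33}
insert 30 → {10, 12, 30, 31, 33}
insert 32 → {10, 12, 30, 31, 32, 33}
run next job → 10; now {12, 30, 31, 32, 33}
insert 26 → {12, 26, 30, 31, 32, 33}
run next job → 12; now {26, 30, 31, 32, 33}
insert 34 → {26, 30, 31, 32, 33, 34}
run next job → 26; now {30, 31, 32, 33, 34}
run next job → 30; now {31, 32, 33, 34}
run next job → 31; now {32, 33, 34}
insert 19 → {19, 32, 33, 34}
insert 29 → {19, 29, 32, 33, 34}
run next job → 19; now {29, 32, 33, 34}
run next job → 29; now {32, 33, 34}
run next job → 32; now {33, 34}
insert 20 → {20, 33, 34}
insert 17 → {17, 20, 33, 34}
insert 23 → {17, 20, 23, 33, 34}
run next job → 17; now {20, 23, 33, 34}
insert 4 → {4, 20, 23, 33, 34}
run next job → 4; now {20, 23, 33, 34}

4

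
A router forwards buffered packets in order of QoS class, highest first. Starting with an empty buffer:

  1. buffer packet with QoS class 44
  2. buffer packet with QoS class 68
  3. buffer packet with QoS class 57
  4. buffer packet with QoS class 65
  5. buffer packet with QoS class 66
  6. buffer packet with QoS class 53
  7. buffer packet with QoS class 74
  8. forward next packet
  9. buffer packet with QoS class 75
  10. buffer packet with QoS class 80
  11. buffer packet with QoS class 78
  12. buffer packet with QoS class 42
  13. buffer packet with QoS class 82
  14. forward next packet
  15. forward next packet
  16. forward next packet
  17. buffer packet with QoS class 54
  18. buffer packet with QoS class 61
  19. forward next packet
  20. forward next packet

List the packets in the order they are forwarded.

74 → 82 → 80 → 78 → 75 → 68

insert 44 → {44}
insert 68 → {68, 44}
insert 57 → {68, 57, 44}
insert 65 → {68, 65, 57, 44}
insert 66 → {68, 66, 65, 57, 44}
insert 53 → {68, 66, 65, 57, 53, 44}
insert 74 → {74, 68, 66, 65, 57, 53, 44}
forward next packet → 74; now {68, 66, 65, 57, 53, 44}
insert 75 → {75, 68, 66, 65, 57, 53, 44}
insert 80 → {80, 75, 68, 66, 65, 57, 53, 44}
insert 78 → {80, 78, 75, 68, 66, 65, 57, 53, 44}
insert 42 → {80, 78, 75, 68, 66, 65, 57, 53, 44, 42}
insert 82 → {82, 80, 78, 75, 68, 66, 65, 57, 53, 44, 42}
forward next packet → 82; now {80, 78, 75, 68, 66, 65, 57, 53, 44, 42}
forward next packet → 80; now {78, 75, 68, 66, 65, 57, 53, 44, 42}
forward next packet → 78; now {75, 68, 66, 65, 57, 53, 44, 42}
insert 54 → {75, 68, 66, 65, 57, 54, 53, 44, 42}
insert 61 → {75, 68, 66, 65, 61, 57, 54, 53, 44, 42}
forward next packet → 75; now {68, 66, 65, 61, 57, 54, 53, 44, 42}
forward next packet → 68; now {66, 65, 61, 57, 54, 53, 44, 42}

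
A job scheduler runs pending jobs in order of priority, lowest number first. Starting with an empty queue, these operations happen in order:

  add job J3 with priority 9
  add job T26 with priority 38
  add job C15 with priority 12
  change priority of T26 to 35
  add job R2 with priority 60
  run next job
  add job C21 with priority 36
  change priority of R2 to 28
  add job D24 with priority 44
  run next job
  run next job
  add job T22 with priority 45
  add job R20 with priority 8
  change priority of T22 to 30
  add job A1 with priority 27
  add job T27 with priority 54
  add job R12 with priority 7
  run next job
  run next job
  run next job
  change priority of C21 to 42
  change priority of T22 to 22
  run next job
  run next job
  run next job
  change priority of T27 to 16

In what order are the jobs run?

add J3 (priority 9) → {J3:9}
add T26 (priority 38) → {J3:9, T26:38}
add C15 (priority 12) → {J3:9, C15:12, T26:38}
update T26 to priority 35 → {J3:9, C15:12, T26:35}
add R2 (priority 60) → {J3:9, C15:12, T26:35, R2:60}
run next job → J3; now {C15:12, T26:35, R2:60}
add C21 (priority 36) → {C15:12, T26:35, C21:36, R2:60}
update R2 to priority 28 → {C15:12, R2:28, T26:35, C21:36}
add D24 (priority 44) → {C15:12, R2:28, T26:35, C21:36, D24:44}
run next job → C15; now {R2:28, T26:35, C21:36, D24:44}
run next job → R2; now {T26:35, C21:36, D24:44}
add T22 (priority 45) → {T26:35, C21:36, D24:44, T22:45}
add R20 (priority 8) → {R20:8, T26:35, C21:36, D24:44, T22:45}
update T22 to priority 30 → {R20:8, T22:30, T26:35, C21:36, D24:44}
add A1 (priority 27) → {R20:8, A1:27, T22:30, T26:35, C21:36, D24:44}
add T27 (priority 54) → {R20:8, A1:27, T22:30, T26:35, C21:36, D24:44, T27:54}
add R12 (priority 7) → {R12:7, R20:8, A1:27, T22:30, T26:35, C21:36, D24:44, T27:54}
run next job → R12; now {R20:8, A1:27, T22:30, T26:35, C21:36, D24:44, T27:54}
run next job → R20; now {A1:27, T22:30, T26:35, C21:36, D24:44, T27:54}
run next job → A1; now {T22:30, T26:35, C21:36, D24:44, T27:54}
update C21 to priority 42 → {T22:30, T26:35, C21:42, D24:44, T27:54}
update T22 to priority 22 → {T22:22, T26:35, C21:42, D24:44, T27:54}
run next job → T22; now {T26:35, C21:42, D24:44, T27:54}
run next job → T26; now {C21:42, D24:44, T27:54}
run next job → C21; now {D24:44, T27:54}
update T27 to priority 16 → {T27:16, D24:44}

J3, C15, R2, R12, R20, A1, T22, T26, C21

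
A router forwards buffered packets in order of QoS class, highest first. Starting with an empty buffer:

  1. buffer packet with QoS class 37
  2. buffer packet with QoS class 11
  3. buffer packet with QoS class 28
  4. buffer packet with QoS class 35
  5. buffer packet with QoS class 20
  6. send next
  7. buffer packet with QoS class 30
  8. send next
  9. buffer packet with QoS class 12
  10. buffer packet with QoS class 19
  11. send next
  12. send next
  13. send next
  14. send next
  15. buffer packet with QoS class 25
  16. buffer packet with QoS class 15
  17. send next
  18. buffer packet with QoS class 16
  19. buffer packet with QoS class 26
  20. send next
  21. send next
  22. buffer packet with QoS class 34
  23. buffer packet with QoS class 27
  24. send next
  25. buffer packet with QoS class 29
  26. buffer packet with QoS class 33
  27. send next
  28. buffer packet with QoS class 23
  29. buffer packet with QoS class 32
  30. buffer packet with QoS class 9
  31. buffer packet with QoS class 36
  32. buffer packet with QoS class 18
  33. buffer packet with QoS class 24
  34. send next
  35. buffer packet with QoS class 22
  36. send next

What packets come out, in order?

37 → 35 → 30 → 28 → 20 → 19 → 25 → 26 → 16 → 34 → 33 → 36 → 32

insert 37 → {37}
insert 11 → {37, 11}
insert 28 → {37, 28, 11}
insert 35 → {37, 35, 28, 11}
insert 20 → {37, 35, 28, 20, 11}
send next → 37; now {35, 28, 20, 11}
insert 30 → {35, 30, 28, 20, 11}
send next → 35; now {30, 28, 20, 11}
insert 12 → {30, 28, 20, 12, 11}
insert 19 → {30, 28, 20, 19, 12, 11}
send next → 30; now {28, 20, 19, 12, 11}
send next → 28; now {20, 19, 12, 11}
send next → 20; now {19, 12, 11}
send next → 19; now {12, 11}
insert 25 → {25, 12, 11}
insert 15 → {25, 15, 12, 11}
send next → 25; now {15, 12, 11}
insert 16 → {16, 15, 12, 11}
insert 26 → {26, 16, 15, 12, 11}
send next → 26; now {16, 15, 12, 11}
send next → 16; now {15, 12, 11}
insert 34 → {34, 15, 12, 11}
insert 27 → {34, 27, 15, 12, 11}
send next → 34; now {27, 15, 12, 11}
insert 29 → {29, 27, 15, 12, 11}
insert 33 → {33, 29, 27, 15, 12, 11}
send next → 33; now {29, 27, 15, 12, 11}
insert 23 → {29, 27, 23, 15, 12, 11}
insert 32 → {32, 29, 27, 23, 15, 12, 11}
insert 9 → {32, 29, 27, 23, 15, 12, 11, 9}
insert 36 → {36, 32, 29, 27, 23, 15, 12, 11, 9}
insert 18 → {36, 32, 29, 27, 23, 18, 15, 12, 11, 9}
insert 24 → {36, 32, 29, 27, 24, 23, 18, 15, 12, 11, 9}
send next → 36; now {32, 29, 27, 24, 23, 18, 15, 12, 11, 9}
insert 22 → {32, 29, 27, 24, 23, 22, 18, 15, 12, 11, 9}
send next → 32; now {29, 27, 24, 23, 22, 18, 15, 12, 11, 9}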